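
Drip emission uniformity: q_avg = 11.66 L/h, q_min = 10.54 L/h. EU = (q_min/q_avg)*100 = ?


EU = (q_min/q_avg)*100 = (10.54/11.66)*100 = 90.3945%

90.3945 %


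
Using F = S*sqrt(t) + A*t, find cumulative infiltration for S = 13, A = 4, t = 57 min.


F = S*sqrt(t) + A*t
F = 13*sqrt(57) + 4*57
F = 13*7.549834 + 228

326.1478 mm


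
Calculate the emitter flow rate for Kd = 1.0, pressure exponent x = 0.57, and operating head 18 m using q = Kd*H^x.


q = Kd * H^x = 1.0 * 18^0.57 = 1.0 * 5.194040

5.1940 L/h


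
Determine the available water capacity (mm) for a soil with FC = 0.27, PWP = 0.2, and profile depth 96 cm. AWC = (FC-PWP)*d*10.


AWC = (FC - PWP) * d * 10
AWC = (0.27 - 0.2) * 96 * 10
AWC = 0.0700 * 96 * 10

67.2000 mm


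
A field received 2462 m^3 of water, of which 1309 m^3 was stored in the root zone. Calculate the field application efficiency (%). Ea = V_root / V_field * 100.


Ea = V_root / V_field * 100 = 1309 / 2462 * 100 = 53.1682%

53.1682 %


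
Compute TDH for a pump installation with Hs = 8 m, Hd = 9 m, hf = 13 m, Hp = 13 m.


TDH = Hs + Hd + hf + Hp = 8 + 9 + 13 + 13 = 43

43 m


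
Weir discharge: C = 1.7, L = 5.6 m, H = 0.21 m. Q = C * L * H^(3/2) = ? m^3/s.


Q = C * L * H^(3/2) = 1.7 * 5.6 * 0.21^1.5 = 1.7 * 5.6 * 0.096234

0.9161 m^3/s


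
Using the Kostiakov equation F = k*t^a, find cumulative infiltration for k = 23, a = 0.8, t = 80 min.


F = k * t^a = 23 * 80^0.8
F = 23 * 33.302128

765.9489 mm


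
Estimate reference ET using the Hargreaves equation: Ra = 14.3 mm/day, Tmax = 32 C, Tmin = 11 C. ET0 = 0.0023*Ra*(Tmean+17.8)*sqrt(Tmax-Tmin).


Tmean = (Tmax + Tmin)/2 = (32 + 11)/2 = 21.5
ET0 = 0.0023 * 14.3 * (21.5 + 17.8) * sqrt(32 - 11)
ET0 = 0.0023 * 14.3 * 39.3 * 4.582576

5.9233 mm/day


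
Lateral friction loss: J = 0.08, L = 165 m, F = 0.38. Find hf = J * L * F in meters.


hf = J * L * F = 0.08 * 165 * 0.38 = 5.0160 m

5.0160 m


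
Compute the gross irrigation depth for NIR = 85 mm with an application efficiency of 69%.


Ea = 69% = 0.69
GID = NIR / Ea = 85 / 0.69 = 123.1884 mm

123.1884 mm


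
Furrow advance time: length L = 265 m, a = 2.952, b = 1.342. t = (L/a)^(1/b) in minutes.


t = (L/a)^(1/b)
t = (265/2.952)^(1/1.342)
t = 89.769648^(1/1.342)

28.5356 min


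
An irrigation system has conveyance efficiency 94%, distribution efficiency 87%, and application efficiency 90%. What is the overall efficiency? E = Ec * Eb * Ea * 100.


Ec = 0.94, Eb = 0.87, Ea = 0.9
E = 0.94 * 0.87 * 0.9 * 100 = 73.6020%

73.6020 %


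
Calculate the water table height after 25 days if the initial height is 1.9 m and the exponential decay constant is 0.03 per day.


m = m0 * exp(-k*t)
m = 1.9 * exp(-0.03 * 25)
m = 1.9 * exp(-0.7500)

0.8975 m


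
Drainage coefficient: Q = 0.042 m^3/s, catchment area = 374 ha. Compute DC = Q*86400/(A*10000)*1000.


DC = Q * 86400 / (A * 10000) * 1000
DC = 0.042 * 86400 / (374 * 10000) * 1000
DC = 3628800.0000 / 3740000

0.9703 mm/day


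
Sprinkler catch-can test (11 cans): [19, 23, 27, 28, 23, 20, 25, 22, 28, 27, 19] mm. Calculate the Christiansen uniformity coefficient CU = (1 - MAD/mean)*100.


mean = 23.727273 mm
MAD = 2.975207 mm
CU = (1 - 2.975207/23.727273)*100

87.4608 %


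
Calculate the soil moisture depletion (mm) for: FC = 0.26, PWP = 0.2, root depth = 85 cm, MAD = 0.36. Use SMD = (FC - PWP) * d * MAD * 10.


SMD = (FC - PWP) * d * MAD * 10
SMD = (0.26 - 0.2) * 85 * 0.36 * 10
SMD = 0.0600 * 85 * 0.36 * 10

18.3600 mm


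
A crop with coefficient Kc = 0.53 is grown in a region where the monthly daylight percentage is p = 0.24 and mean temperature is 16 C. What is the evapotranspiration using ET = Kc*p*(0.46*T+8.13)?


ET = Kc * p * (0.46*T + 8.13)
ET = 0.53 * 0.24 * (0.46*16 + 8.13)
ET = 0.53 * 0.24 * 15.4900

1.9703 mm/day


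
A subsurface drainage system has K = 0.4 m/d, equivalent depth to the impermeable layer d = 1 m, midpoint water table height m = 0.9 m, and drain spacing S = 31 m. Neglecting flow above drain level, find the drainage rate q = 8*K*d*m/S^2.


q = 8*K*d*m/S^2
q = 8*0.4*1*0.9/31^2
q = 2.8800 / 961

0.0030 m/d


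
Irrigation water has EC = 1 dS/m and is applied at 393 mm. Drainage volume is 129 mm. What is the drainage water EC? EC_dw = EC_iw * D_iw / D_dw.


EC_dw = EC_iw * D_iw / D_dw
EC_dw = 1 * 393 / 129
EC_dw = 393 / 129

3.0465 dS/m


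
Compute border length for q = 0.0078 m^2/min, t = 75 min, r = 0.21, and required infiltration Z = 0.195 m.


L = q*t/((1+r)*Z)
L = 0.0078*75/((1+0.21)*0.195)
L = 0.585/0.23595

2.4793 m


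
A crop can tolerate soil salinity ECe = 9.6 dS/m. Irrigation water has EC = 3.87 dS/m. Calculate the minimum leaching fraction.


LR = ECiw / (5*ECe - ECiw)
LR = 3.87 / (5*9.6 - 3.87)
LR = 3.87 / 44.1300

0.0877


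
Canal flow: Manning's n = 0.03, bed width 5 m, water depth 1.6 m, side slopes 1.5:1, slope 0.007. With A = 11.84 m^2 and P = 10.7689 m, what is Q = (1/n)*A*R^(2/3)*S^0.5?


R = A/P = 11.84/10.7689 = 1.099462
Q = (1/0.03) * 11.84 * 1.099462^(2/3) * 0.007^0.5

35.1749 m^3/s


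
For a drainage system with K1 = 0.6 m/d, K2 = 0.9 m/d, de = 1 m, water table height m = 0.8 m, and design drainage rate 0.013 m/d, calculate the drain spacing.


S^2 = 8*K2*de*m/q + 4*K1*m^2/q
S^2 = 8*0.9*1*0.8/0.013 + 4*0.6*0.8^2/0.013
S = sqrt(561.2308)

23.6903 m


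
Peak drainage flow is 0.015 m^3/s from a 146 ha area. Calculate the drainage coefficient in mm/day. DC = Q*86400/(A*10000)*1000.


DC = Q * 86400 / (A * 10000) * 1000
DC = 0.015 * 86400 / (146 * 10000) * 1000
DC = 1296000.0000 / 1460000

0.8877 mm/day


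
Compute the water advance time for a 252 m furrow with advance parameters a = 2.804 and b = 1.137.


t = (L/a)^(1/b)
t = (252/2.804)^(1/1.137)
t = 89.871612^(1/1.137)

52.2668 min


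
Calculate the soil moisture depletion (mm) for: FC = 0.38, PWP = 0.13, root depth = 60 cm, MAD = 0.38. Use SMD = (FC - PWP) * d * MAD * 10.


SMD = (FC - PWP) * d * MAD * 10
SMD = (0.38 - 0.13) * 60 * 0.38 * 10
SMD = 0.2500 * 60 * 0.38 * 10

57.0000 mm


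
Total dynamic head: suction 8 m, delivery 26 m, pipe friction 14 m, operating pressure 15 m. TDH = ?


TDH = Hs + Hd + hf + Hp = 8 + 26 + 14 + 15 = 63

63 m


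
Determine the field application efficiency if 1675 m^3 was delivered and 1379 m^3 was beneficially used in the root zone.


Ea = V_root / V_field * 100 = 1379 / 1675 * 100 = 82.3284%

82.3284 %


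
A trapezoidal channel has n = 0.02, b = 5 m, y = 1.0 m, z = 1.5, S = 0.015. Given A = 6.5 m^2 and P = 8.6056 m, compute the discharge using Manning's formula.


R = A/P = 6.5/8.6056 = 0.755322
Q = (1/0.02) * 6.5 * 0.755322^(2/3) * 0.015^0.5

33.0129 m^3/s


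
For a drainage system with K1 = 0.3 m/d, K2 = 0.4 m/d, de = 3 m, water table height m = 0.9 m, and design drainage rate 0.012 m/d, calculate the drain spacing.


S^2 = 8*K2*de*m/q + 4*K1*m^2/q
S^2 = 8*0.4*3*0.9/0.012 + 4*0.3*0.9^2/0.012
S = sqrt(801.0000)

28.3019 m


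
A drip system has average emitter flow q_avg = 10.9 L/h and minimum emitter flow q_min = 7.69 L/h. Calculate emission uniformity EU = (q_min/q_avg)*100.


EU = (q_min/q_avg)*100 = (7.69/10.9)*100 = 70.5505%

70.5505 %


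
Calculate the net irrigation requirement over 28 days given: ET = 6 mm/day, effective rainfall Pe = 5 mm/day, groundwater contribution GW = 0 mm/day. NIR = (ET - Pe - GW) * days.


Daily deficit = ET - Pe - GW = 6 - 5 - 0 = 1 mm/day
NIR = 1 * 28 = 28 mm

28.0000 mm


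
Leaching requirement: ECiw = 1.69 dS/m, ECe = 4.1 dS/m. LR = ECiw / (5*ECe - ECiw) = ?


LR = ECiw / (5*ECe - ECiw)
LR = 1.69 / (5*4.1 - 1.69)
LR = 1.69 / 18.8100

0.0898


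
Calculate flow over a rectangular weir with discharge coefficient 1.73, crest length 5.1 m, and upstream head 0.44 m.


Q = C * L * H^(3/2) = 1.73 * 5.1 * 0.44^1.5 = 1.73 * 5.1 * 0.291863

2.5751 m^3/s


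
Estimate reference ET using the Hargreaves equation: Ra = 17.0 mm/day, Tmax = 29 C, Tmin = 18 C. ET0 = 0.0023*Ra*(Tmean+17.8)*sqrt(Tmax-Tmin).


Tmean = (Tmax + Tmin)/2 = (29 + 18)/2 = 23.5
ET0 = 0.0023 * 17.0 * (23.5 + 17.8) * sqrt(29 - 18)
ET0 = 0.0023 * 17.0 * 41.3 * 3.316625

5.3558 mm/day


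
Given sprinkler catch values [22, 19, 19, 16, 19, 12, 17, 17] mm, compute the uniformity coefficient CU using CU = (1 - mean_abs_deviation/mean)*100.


mean = 17.625000 mm
MAD = 2.125000 mm
CU = (1 - 2.125000/17.625000)*100

87.9433 %


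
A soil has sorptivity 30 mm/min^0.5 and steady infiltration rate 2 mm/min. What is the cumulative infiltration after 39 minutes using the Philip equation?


F = S*sqrt(t) + A*t
F = 30*sqrt(39) + 2*39
F = 30*6.244998 + 78

265.3499 mm


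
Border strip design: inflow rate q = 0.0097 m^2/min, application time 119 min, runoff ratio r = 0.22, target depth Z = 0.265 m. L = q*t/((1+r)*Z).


L = q*t/((1+r)*Z)
L = 0.0097*119/((1+0.22)*0.265)
L = 1.1543/0.3233

3.5704 m


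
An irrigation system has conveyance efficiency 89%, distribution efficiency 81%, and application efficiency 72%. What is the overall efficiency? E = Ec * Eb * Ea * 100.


Ec = 0.89, Eb = 0.81, Ea = 0.72
E = 0.89 * 0.81 * 0.72 * 100 = 51.9048%

51.9048 %


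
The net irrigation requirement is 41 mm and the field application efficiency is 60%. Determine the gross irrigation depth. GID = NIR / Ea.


Ea = 60% = 0.6
GID = NIR / Ea = 41 / 0.6 = 68.3333 mm

68.3333 mm


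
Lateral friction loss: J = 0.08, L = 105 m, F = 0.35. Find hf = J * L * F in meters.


hf = J * L * F = 0.08 * 105 * 0.35 = 2.9400 m

2.9400 m


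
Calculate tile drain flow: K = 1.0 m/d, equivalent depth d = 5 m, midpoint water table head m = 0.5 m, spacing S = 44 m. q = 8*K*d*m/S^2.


q = 8*K*d*m/S^2
q = 8*1.0*5*0.5/44^2
q = 20.0000 / 1936

0.0103 m/d


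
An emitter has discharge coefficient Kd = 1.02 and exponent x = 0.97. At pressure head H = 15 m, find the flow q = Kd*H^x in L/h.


q = Kd * H^x = 1.02 * 15^0.97 = 1.02 * 13.829565

14.1062 L/h


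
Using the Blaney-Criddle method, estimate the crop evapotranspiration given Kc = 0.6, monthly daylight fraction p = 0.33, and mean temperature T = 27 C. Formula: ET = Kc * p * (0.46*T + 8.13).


ET = Kc * p * (0.46*T + 8.13)
ET = 0.6 * 0.33 * (0.46*27 + 8.13)
ET = 0.6 * 0.33 * 20.5500

4.0689 mm/day


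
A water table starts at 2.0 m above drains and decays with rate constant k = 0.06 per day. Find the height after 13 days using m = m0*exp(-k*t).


m = m0 * exp(-k*t)
m = 2.0 * exp(-0.06 * 13)
m = 2.0 * exp(-0.7800)

0.9168 m


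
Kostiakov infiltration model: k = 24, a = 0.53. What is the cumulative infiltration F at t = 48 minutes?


F = k * t^a = 24 * 48^0.53
F = 24 * 7.781402

186.7536 mm


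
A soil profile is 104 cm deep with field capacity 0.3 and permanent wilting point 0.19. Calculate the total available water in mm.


AWC = (FC - PWP) * d * 10
AWC = (0.3 - 0.19) * 104 * 10
AWC = 0.1100 * 104 * 10

114.4000 mm


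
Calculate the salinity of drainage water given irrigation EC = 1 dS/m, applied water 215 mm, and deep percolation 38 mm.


EC_dw = EC_iw * D_iw / D_dw
EC_dw = 1 * 215 / 38
EC_dw = 215 / 38

5.6579 dS/m


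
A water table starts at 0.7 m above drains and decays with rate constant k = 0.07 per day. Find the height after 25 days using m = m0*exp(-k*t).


m = m0 * exp(-k*t)
m = 0.7 * exp(-0.07 * 25)
m = 0.7 * exp(-1.7500)

0.1216 m


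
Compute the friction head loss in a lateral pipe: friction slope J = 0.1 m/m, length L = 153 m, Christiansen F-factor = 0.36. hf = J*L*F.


hf = J * L * F = 0.1 * 153 * 0.36 = 5.5080 m

5.5080 m


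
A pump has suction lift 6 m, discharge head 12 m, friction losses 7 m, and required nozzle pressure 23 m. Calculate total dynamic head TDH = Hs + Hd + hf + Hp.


TDH = Hs + Hd + hf + Hp = 6 + 12 + 7 + 23 = 48

48 m


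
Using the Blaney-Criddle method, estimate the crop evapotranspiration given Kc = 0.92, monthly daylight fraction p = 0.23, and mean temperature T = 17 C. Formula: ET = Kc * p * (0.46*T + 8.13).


ET = Kc * p * (0.46*T + 8.13)
ET = 0.92 * 0.23 * (0.46*17 + 8.13)
ET = 0.92 * 0.23 * 15.9500

3.3750 mm/day


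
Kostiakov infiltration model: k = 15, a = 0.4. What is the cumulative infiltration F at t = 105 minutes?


F = k * t^a = 15 * 105^0.4
F = 15 * 6.433921

96.5088 mm


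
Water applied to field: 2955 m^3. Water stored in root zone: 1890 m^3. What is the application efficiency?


Ea = V_root / V_field * 100 = 1890 / 2955 * 100 = 63.9594%

63.9594 %


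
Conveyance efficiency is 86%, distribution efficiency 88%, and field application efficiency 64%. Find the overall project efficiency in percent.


Ec = 0.86, Eb = 0.88, Ea = 0.64
E = 0.86 * 0.88 * 0.64 * 100 = 48.4352%

48.4352 %


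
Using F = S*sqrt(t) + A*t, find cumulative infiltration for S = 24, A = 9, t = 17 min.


F = S*sqrt(t) + A*t
F = 24*sqrt(17) + 9*17
F = 24*4.123106 + 153

251.9545 mm


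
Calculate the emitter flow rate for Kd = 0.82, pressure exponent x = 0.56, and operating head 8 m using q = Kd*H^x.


q = Kd * H^x = 0.82 * 8^0.56 = 0.82 * 3.204280

2.6275 L/h


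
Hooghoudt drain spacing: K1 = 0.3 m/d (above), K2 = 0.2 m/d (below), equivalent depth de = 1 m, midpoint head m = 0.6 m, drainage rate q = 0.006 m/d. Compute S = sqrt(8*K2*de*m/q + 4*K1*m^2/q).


S^2 = 8*K2*de*m/q + 4*K1*m^2/q
S^2 = 8*0.2*1*0.6/0.006 + 4*0.3*0.6^2/0.006
S = sqrt(232.0000)

15.2315 m


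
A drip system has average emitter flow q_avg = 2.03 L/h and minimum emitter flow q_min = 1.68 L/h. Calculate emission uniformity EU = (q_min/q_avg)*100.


EU = (q_min/q_avg)*100 = (1.68/2.03)*100 = 82.7586%

82.7586 %


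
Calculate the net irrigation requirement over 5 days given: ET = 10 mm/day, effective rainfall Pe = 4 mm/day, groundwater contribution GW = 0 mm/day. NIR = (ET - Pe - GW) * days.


Daily deficit = ET - Pe - GW = 10 - 4 - 0 = 6 mm/day
NIR = 6 * 5 = 30 mm

30.0000 mm


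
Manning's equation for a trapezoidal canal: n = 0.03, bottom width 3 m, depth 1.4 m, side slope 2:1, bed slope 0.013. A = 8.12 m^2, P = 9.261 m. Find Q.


R = A/P = 8.12/9.261 = 0.876795
Q = (1/0.03) * 8.12 * 0.876795^(2/3) * 0.013^0.5

28.2708 m^3/s


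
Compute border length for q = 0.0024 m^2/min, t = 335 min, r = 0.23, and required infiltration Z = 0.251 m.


L = q*t/((1+r)*Z)
L = 0.0024*335/((1+0.23)*0.251)
L = 0.804/0.30873

2.6042 m


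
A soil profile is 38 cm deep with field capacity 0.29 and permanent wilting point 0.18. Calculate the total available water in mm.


AWC = (FC - PWP) * d * 10
AWC = (0.29 - 0.18) * 38 * 10
AWC = 0.1100 * 38 * 10

41.8000 mm


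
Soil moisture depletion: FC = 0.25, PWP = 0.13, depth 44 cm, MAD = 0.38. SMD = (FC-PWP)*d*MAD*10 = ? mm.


SMD = (FC - PWP) * d * MAD * 10
SMD = (0.25 - 0.13) * 44 * 0.38 * 10
SMD = 0.1200 * 44 * 0.38 * 10

20.0640 mm


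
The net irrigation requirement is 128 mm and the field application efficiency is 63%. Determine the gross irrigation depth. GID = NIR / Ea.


Ea = 63% = 0.63
GID = NIR / Ea = 128 / 0.63 = 203.1746 mm

203.1746 mm


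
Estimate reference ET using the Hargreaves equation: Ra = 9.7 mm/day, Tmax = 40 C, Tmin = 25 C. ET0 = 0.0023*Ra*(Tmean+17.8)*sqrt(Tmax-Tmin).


Tmean = (Tmax + Tmin)/2 = (40 + 25)/2 = 32.5
ET0 = 0.0023 * 9.7 * (32.5 + 17.8) * sqrt(40 - 25)
ET0 = 0.0023 * 9.7 * 50.3 * 3.872983

4.3462 mm/day


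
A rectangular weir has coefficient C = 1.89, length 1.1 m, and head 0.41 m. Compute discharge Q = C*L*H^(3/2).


Q = C * L * H^(3/2) = 1.89 * 1.1 * 0.41^1.5 = 1.89 * 1.1 * 0.262528

0.5458 m^3/s


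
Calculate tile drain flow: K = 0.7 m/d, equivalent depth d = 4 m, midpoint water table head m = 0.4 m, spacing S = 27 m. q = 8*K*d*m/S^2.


q = 8*K*d*m/S^2
q = 8*0.7*4*0.4/27^2
q = 8.9600 / 729

0.0123 m/d


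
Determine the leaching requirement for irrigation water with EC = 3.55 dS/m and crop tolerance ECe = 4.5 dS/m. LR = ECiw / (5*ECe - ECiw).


LR = ECiw / (5*ECe - ECiw)
LR = 3.55 / (5*4.5 - 3.55)
LR = 3.55 / 18.9500

0.1873


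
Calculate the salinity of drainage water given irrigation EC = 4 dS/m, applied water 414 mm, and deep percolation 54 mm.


EC_dw = EC_iw * D_iw / D_dw
EC_dw = 4 * 414 / 54
EC_dw = 1656 / 54

30.6667 dS/m


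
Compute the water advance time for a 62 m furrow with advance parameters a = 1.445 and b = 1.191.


t = (L/a)^(1/b)
t = (62/1.445)^(1/1.191)
t = 42.906574^(1/1.191)

23.4810 min


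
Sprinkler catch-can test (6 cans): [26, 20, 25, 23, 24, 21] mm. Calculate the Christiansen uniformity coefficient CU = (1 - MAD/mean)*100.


mean = 23.166667 mm
MAD = 1.833333 mm
CU = (1 - 1.833333/23.166667)*100

92.0863 %


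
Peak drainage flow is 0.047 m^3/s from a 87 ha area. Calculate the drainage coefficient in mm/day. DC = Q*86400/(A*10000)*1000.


DC = Q * 86400 / (A * 10000) * 1000
DC = 0.047 * 86400 / (87 * 10000) * 1000
DC = 4060800.0000 / 870000

4.6676 mm/day


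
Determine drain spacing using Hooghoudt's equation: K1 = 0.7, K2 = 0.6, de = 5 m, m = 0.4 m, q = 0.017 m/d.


S^2 = 8*K2*de*m/q + 4*K1*m^2/q
S^2 = 8*0.6*5*0.4/0.017 + 4*0.7*0.4^2/0.017
S = sqrt(591.0588)

24.3117 m


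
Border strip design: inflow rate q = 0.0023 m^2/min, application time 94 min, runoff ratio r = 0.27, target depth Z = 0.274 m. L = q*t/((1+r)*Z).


L = q*t/((1+r)*Z)
L = 0.0023*94/((1+0.27)*0.274)
L = 0.2162/0.34798

0.6213 m


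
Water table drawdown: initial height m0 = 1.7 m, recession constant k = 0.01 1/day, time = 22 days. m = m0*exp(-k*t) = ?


m = m0 * exp(-k*t)
m = 1.7 * exp(-0.01 * 22)
m = 1.7 * exp(-0.2200)

1.3643 m


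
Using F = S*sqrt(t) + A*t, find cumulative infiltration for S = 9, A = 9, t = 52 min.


F = S*sqrt(t) + A*t
F = 9*sqrt(52) + 9*52
F = 9*7.211103 + 468

532.8999 mm


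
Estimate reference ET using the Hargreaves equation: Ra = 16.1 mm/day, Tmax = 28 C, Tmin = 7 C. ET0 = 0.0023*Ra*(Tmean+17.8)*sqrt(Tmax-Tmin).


Tmean = (Tmax + Tmin)/2 = (28 + 7)/2 = 17.5
ET0 = 0.0023 * 16.1 * (17.5 + 17.8) * sqrt(28 - 7)
ET0 = 0.0023 * 16.1 * 35.3 * 4.582576

5.9902 mm/day


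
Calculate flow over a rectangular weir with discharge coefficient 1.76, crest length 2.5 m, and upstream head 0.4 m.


Q = C * L * H^(3/2) = 1.76 * 2.5 * 0.4^1.5 = 1.76 * 2.5 * 0.252982

1.1131 m^3/s


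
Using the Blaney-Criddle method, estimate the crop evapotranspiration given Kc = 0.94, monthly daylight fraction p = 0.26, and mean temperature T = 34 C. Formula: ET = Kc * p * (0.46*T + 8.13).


ET = Kc * p * (0.46*T + 8.13)
ET = 0.94 * 0.26 * (0.46*34 + 8.13)
ET = 0.94 * 0.26 * 23.7700

5.8094 mm/day


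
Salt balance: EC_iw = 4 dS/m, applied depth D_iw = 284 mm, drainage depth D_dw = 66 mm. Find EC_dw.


EC_dw = EC_iw * D_iw / D_dw
EC_dw = 4 * 284 / 66
EC_dw = 1136 / 66

17.2121 dS/m


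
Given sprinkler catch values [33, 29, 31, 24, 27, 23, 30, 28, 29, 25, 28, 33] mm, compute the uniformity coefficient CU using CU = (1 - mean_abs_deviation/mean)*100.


mean = 28.333333 mm
MAD = 2.500000 mm
CU = (1 - 2.500000/28.333333)*100

91.1765 %


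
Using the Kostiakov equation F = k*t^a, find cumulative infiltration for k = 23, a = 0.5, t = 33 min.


F = k * t^a = 23 * 33^0.5
F = 23 * 5.744563

132.1249 mm


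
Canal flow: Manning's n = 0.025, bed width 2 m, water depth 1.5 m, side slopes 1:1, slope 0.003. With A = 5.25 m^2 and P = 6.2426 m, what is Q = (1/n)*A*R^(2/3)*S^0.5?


R = A/P = 5.25/6.2426 = 0.840996
Q = (1/0.025) * 5.25 * 0.840996^(2/3) * 0.003^0.5

10.2481 m^3/s


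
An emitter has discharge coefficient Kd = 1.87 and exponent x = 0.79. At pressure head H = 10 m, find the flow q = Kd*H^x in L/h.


q = Kd * H^x = 1.87 * 10^0.79 = 1.87 * 6.165950

11.5303 L/h


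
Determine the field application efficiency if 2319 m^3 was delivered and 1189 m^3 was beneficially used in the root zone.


Ea = V_root / V_field * 100 = 1189 / 2319 * 100 = 51.2721%

51.2721 %


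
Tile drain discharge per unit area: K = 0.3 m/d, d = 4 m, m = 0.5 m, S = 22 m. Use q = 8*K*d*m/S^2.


q = 8*K*d*m/S^2
q = 8*0.3*4*0.5/22^2
q = 4.8000 / 484

0.0099 m/d


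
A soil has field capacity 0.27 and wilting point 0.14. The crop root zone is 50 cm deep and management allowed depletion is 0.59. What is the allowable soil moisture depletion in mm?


SMD = (FC - PWP) * d * MAD * 10
SMD = (0.27 - 0.14) * 50 * 0.59 * 10
SMD = 0.1300 * 50 * 0.59 * 10

38.3500 mm


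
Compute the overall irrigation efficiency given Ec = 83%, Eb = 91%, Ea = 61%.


Ec = 0.83, Eb = 0.91, Ea = 0.61
E = 0.83 * 0.91 * 0.61 * 100 = 46.0733%

46.0733 %


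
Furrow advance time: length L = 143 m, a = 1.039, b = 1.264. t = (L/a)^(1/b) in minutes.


t = (L/a)^(1/b)
t = (143/1.039)^(1/1.264)
t = 137.632339^(1/1.264)

49.2069 min


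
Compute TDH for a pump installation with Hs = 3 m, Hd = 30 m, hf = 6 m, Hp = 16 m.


TDH = Hs + Hd + hf + Hp = 3 + 30 + 6 + 16 = 55

55 m


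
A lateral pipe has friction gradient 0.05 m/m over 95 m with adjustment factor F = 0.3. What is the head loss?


hf = J * L * F = 0.05 * 95 * 0.3 = 1.4250 m

1.4250 m


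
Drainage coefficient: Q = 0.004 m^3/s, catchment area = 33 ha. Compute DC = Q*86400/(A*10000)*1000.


DC = Q * 86400 / (A * 10000) * 1000
DC = 0.004 * 86400 / (33 * 10000) * 1000
DC = 345600.0000 / 330000

1.0473 mm/day


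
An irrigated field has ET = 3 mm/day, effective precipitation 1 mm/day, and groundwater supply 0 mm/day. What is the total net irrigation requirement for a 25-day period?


Daily deficit = ET - Pe - GW = 3 - 1 - 0 = 2 mm/day
NIR = 2 * 25 = 50 mm

50.0000 mm


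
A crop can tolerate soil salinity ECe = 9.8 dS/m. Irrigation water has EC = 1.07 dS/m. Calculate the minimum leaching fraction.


LR = ECiw / (5*ECe - ECiw)
LR = 1.07 / (5*9.8 - 1.07)
LR = 1.07 / 47.9300

0.0223


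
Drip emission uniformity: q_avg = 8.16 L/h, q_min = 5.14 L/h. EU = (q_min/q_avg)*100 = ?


EU = (q_min/q_avg)*100 = (5.14/8.16)*100 = 62.9902%

62.9902 %


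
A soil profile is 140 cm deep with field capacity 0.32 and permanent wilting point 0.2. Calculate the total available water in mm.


AWC = (FC - PWP) * d * 10
AWC = (0.32 - 0.2) * 140 * 10
AWC = 0.1200 * 140 * 10

168.0000 mm


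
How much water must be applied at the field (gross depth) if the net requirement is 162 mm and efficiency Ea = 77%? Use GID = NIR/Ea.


Ea = 77% = 0.77
GID = NIR / Ea = 162 / 0.77 = 210.3896 mm

210.3896 mm


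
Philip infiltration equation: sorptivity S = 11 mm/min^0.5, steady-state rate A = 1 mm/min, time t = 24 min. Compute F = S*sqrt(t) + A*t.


F = S*sqrt(t) + A*t
F = 11*sqrt(24) + 1*24
F = 11*4.898979 + 24

77.8888 mm


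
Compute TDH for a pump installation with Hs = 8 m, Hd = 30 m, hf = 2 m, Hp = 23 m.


TDH = Hs + Hd + hf + Hp = 8 + 30 + 2 + 23 = 63

63 m


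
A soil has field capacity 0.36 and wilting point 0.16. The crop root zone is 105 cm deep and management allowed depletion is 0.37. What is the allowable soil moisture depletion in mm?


SMD = (FC - PWP) * d * MAD * 10
SMD = (0.36 - 0.16) * 105 * 0.37 * 10
SMD = 0.2000 * 105 * 0.37 * 10

77.7000 mm


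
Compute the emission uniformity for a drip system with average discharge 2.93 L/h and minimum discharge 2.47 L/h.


EU = (q_min/q_avg)*100 = (2.47/2.93)*100 = 84.3003%

84.3003 %


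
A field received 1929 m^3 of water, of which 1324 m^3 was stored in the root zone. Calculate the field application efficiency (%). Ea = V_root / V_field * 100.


Ea = V_root / V_field * 100 = 1324 / 1929 * 100 = 68.6366%

68.6366 %


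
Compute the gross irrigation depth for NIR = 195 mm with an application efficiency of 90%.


Ea = 90% = 0.9
GID = NIR / Ea = 195 / 0.9 = 216.6667 mm

216.6667 mm


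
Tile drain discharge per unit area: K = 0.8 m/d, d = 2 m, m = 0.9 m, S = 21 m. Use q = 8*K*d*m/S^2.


q = 8*K*d*m/S^2
q = 8*0.8*2*0.9/21^2
q = 11.5200 / 441

0.0261 m/d


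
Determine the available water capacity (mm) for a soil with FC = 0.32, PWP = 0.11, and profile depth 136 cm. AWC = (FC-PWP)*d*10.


AWC = (FC - PWP) * d * 10
AWC = (0.32 - 0.11) * 136 * 10
AWC = 0.2100 * 136 * 10

285.6000 mm


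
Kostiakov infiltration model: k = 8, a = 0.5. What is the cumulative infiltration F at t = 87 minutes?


F = k * t^a = 8 * 87^0.5
F = 8 * 9.327379

74.6190 mm


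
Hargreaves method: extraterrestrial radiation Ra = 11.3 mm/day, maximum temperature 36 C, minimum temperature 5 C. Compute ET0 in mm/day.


Tmean = (Tmax + Tmin)/2 = (36 + 5)/2 = 20.5
ET0 = 0.0023 * 11.3 * (20.5 + 17.8) * sqrt(36 - 5)
ET0 = 0.0023 * 11.3 * 38.3 * 5.567764

5.5422 mm/day


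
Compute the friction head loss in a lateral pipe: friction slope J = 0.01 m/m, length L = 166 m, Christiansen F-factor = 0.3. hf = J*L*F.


hf = J * L * F = 0.01 * 166 * 0.3 = 0.4980 m

0.4980 m


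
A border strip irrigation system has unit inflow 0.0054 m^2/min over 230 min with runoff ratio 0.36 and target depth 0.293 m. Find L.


L = q*t/((1+r)*Z)
L = 0.0054*230/((1+0.36)*0.293)
L = 1.242/0.39848

3.1168 m


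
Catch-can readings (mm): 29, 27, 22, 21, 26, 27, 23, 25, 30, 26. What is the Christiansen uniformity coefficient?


mean = 25.600000 mm
MAD = 2.280000 mm
CU = (1 - 2.280000/25.600000)*100

91.0938 %


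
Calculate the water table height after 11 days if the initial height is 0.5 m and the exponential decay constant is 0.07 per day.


m = m0 * exp(-k*t)
m = 0.5 * exp(-0.07 * 11)
m = 0.5 * exp(-0.7700)

0.2315 m


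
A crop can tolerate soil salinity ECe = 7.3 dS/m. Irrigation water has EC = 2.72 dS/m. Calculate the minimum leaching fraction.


LR = ECiw / (5*ECe - ECiw)
LR = 2.72 / (5*7.3 - 2.72)
LR = 2.72 / 33.7800

0.0805


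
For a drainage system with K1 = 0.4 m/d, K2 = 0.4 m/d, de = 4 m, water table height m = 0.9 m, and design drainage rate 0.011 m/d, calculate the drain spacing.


S^2 = 8*K2*de*m/q + 4*K1*m^2/q
S^2 = 8*0.4*4*0.9/0.011 + 4*0.4*0.9^2/0.011
S = sqrt(1165.0909)

34.1334 m


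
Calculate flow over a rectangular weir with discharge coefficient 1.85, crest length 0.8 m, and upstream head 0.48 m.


Q = C * L * H^(3/2) = 1.85 * 0.8 * 0.48^1.5 = 1.85 * 0.8 * 0.332554

0.4922 m^3/s


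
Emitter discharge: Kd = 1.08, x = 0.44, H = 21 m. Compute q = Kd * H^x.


q = Kd * H^x = 1.08 * 21^0.44 = 1.08 * 3.817478

4.1229 L/h


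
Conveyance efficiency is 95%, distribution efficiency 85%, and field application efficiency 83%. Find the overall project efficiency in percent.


Ec = 0.95, Eb = 0.85, Ea = 0.83
E = 0.95 * 0.85 * 0.83 * 100 = 67.0225%

67.0225 %


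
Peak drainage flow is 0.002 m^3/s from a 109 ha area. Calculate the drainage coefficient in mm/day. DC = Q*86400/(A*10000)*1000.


DC = Q * 86400 / (A * 10000) * 1000
DC = 0.002 * 86400 / (109 * 10000) * 1000
DC = 172800.0000 / 1090000

0.1585 mm/day


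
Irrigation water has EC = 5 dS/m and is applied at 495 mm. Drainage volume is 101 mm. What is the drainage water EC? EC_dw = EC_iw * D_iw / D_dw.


EC_dw = EC_iw * D_iw / D_dw
EC_dw = 5 * 495 / 101
EC_dw = 2475 / 101

24.5050 dS/m


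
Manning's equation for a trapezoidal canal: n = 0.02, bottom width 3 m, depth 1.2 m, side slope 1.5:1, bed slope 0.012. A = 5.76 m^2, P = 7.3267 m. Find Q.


R = A/P = 5.76/7.3267 = 0.786166
Q = (1/0.02) * 5.76 * 0.786166^(2/3) * 0.012^0.5

26.8736 m^3/s


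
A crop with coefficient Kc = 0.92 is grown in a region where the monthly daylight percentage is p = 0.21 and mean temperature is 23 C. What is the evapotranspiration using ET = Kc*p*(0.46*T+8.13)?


ET = Kc * p * (0.46*T + 8.13)
ET = 0.92 * 0.21 * (0.46*23 + 8.13)
ET = 0.92 * 0.21 * 18.7100

3.6148 mm/day


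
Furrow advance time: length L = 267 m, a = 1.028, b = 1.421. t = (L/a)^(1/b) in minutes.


t = (L/a)^(1/b)
t = (267/1.028)^(1/1.421)
t = 259.727626^(1/1.421)

50.0228 min


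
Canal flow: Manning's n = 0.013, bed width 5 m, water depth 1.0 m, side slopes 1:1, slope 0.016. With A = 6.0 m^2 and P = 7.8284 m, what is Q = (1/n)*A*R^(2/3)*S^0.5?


R = A/P = 6.0/7.8284 = 0.766440
Q = (1/0.013) * 6.0 * 0.766440^(2/3) * 0.016^0.5

48.8937 m^3/s


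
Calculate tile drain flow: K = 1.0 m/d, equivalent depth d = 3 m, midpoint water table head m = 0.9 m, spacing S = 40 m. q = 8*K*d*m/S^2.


q = 8*K*d*m/S^2
q = 8*1.0*3*0.9/40^2
q = 21.6000 / 1600

0.0135 m/d


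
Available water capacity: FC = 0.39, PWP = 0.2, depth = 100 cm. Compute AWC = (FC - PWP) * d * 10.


AWC = (FC - PWP) * d * 10
AWC = (0.39 - 0.2) * 100 * 10
AWC = 0.1900 * 100 * 10

190.0000 mm


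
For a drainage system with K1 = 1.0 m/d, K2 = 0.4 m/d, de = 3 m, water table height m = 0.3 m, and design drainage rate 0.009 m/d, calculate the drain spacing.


S^2 = 8*K2*de*m/q + 4*K1*m^2/q
S^2 = 8*0.4*3*0.3/0.009 + 4*1.0*0.3^2/0.009
S = sqrt(360.0000)

18.9737 m


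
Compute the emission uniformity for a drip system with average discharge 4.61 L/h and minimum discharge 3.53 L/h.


EU = (q_min/q_avg)*100 = (3.53/4.61)*100 = 76.5727%

76.5727 %


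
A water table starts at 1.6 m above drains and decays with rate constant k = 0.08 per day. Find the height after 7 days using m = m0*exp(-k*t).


m = m0 * exp(-k*t)
m = 1.6 * exp(-0.08 * 7)
m = 1.6 * exp(-0.5600)

0.9139 m


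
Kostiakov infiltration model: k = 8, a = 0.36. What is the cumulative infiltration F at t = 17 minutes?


F = k * t^a = 8 * 17^0.36
F = 8 * 2.773075

22.1846 mm


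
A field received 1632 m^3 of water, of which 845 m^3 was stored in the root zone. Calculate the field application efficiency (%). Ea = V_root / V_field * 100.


Ea = V_root / V_field * 100 = 845 / 1632 * 100 = 51.7770%

51.7770 %


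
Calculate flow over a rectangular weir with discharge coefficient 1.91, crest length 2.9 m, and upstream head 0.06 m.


Q = C * L * H^(3/2) = 1.91 * 2.9 * 0.06^1.5 = 1.91 * 2.9 * 0.014697

0.0814 m^3/s


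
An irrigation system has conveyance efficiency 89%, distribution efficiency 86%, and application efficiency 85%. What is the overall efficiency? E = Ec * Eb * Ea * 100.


Ec = 0.89, Eb = 0.86, Ea = 0.85
E = 0.89 * 0.86 * 0.85 * 100 = 65.0590%

65.0590 %


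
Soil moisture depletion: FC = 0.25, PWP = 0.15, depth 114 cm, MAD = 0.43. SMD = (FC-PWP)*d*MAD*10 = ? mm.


SMD = (FC - PWP) * d * MAD * 10
SMD = (0.25 - 0.15) * 114 * 0.43 * 10
SMD = 0.1000 * 114 * 0.43 * 10

49.0200 mm


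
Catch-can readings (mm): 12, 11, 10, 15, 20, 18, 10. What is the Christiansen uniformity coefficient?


mean = 13.714286 mm
MAD = 3.387755 mm
CU = (1 - 3.387755/13.714286)*100

75.2976 %


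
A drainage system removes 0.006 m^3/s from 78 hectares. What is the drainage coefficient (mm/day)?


DC = Q * 86400 / (A * 10000) * 1000
DC = 0.006 * 86400 / (78 * 10000) * 1000
DC = 518400.0000 / 780000

0.6646 mm/day


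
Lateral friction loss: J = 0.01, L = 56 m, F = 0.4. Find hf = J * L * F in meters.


hf = J * L * F = 0.01 * 56 * 0.4 = 0.2240 m

0.2240 m


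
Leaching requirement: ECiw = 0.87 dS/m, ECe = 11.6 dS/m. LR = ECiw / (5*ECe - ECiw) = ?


LR = ECiw / (5*ECe - ECiw)
LR = 0.87 / (5*11.6 - 0.87)
LR = 0.87 / 57.1300

0.0152


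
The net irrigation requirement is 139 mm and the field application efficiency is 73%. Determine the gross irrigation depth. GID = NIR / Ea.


Ea = 73% = 0.73
GID = NIR / Ea = 139 / 0.73 = 190.4110 mm

190.4110 mm


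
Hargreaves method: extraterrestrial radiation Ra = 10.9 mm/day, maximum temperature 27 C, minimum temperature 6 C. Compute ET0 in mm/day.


Tmean = (Tmax + Tmin)/2 = (27 + 6)/2 = 16.5
ET0 = 0.0023 * 10.9 * (16.5 + 17.8) * sqrt(27 - 6)
ET0 = 0.0023 * 10.9 * 34.3 * 4.582576

3.9406 mm/day


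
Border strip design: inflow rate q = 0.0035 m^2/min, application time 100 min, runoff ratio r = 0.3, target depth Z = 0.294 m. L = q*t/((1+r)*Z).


L = q*t/((1+r)*Z)
L = 0.0035*100/((1+0.3)*0.294)
L = 0.35/0.3822

0.9158 m


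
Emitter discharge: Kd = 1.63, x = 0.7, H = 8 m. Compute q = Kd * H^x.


q = Kd * H^x = 1.63 * 8^0.7 = 1.63 * 4.287094

6.9880 L/h


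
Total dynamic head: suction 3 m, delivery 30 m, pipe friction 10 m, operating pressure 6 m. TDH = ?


TDH = Hs + Hd + hf + Hp = 3 + 30 + 10 + 6 = 49

49 m


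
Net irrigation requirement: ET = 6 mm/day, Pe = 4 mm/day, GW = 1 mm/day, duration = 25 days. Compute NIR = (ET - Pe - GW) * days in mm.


Daily deficit = ET - Pe - GW = 6 - 4 - 1 = 1 mm/day
NIR = 1 * 25 = 25 mm

25.0000 mm


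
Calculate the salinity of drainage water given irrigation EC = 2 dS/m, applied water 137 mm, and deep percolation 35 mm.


EC_dw = EC_iw * D_iw / D_dw
EC_dw = 2 * 137 / 35
EC_dw = 274 / 35

7.8286 dS/m


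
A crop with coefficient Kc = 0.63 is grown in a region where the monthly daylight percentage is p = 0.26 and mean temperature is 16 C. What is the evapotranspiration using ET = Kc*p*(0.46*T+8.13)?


ET = Kc * p * (0.46*T + 8.13)
ET = 0.63 * 0.26 * (0.46*16 + 8.13)
ET = 0.63 * 0.26 * 15.4900

2.5373 mm/day


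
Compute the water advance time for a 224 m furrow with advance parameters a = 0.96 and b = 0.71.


t = (L/a)^(1/b)
t = (224/0.96)^(1/0.71)
t = 233.333333^(1/0.71)

2163.6080 min


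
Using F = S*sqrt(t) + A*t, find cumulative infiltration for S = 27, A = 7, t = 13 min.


F = S*sqrt(t) + A*t
F = 27*sqrt(13) + 7*13
F = 27*3.605551 + 91

188.3499 mm


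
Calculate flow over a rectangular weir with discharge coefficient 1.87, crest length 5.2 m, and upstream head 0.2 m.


Q = C * L * H^(3/2) = 1.87 * 5.2 * 0.2^1.5 = 1.87 * 5.2 * 0.089443

0.8697 m^3/s


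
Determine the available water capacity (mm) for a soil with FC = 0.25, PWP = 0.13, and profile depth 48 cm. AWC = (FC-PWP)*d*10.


AWC = (FC - PWP) * d * 10
AWC = (0.25 - 0.13) * 48 * 10
AWC = 0.1200 * 48 * 10

57.6000 mm


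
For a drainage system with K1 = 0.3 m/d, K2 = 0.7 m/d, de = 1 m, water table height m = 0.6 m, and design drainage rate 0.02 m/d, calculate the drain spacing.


S^2 = 8*K2*de*m/q + 4*K1*m^2/q
S^2 = 8*0.7*1*0.6/0.02 + 4*0.3*0.6^2/0.02
S = sqrt(189.6000)

13.7695 m


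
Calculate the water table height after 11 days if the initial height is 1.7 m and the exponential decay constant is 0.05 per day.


m = m0 * exp(-k*t)
m = 1.7 * exp(-0.05 * 11)
m = 1.7 * exp(-0.5500)

0.9808 m


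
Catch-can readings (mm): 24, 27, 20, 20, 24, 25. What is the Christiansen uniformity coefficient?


mean = 23.333333 mm
MAD = 2.222222 mm
CU = (1 - 2.222222/23.333333)*100

90.4762 %


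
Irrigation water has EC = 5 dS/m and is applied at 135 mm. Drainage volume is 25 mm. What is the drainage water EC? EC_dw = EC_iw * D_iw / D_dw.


EC_dw = EC_iw * D_iw / D_dw
EC_dw = 5 * 135 / 25
EC_dw = 675 / 25

27.0000 dS/m


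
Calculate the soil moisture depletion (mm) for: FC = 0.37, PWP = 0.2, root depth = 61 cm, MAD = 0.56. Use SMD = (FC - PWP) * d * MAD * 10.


SMD = (FC - PWP) * d * MAD * 10
SMD = (0.37 - 0.2) * 61 * 0.56 * 10
SMD = 0.1700 * 61 * 0.56 * 10

58.0720 mm


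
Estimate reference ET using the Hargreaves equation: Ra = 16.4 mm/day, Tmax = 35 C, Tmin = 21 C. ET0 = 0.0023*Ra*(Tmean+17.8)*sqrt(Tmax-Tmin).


Tmean = (Tmax + Tmin)/2 = (35 + 21)/2 = 28.0
ET0 = 0.0023 * 16.4 * (28.0 + 17.8) * sqrt(35 - 21)
ET0 = 0.0023 * 16.4 * 45.8 * 3.741657

6.4640 mm/day


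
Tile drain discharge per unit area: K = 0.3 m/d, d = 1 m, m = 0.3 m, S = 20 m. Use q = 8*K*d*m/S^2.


q = 8*K*d*m/S^2
q = 8*0.3*1*0.3/20^2
q = 0.7200 / 400

0.0018 m/d


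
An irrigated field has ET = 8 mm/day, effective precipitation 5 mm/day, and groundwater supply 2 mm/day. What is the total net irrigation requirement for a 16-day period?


Daily deficit = ET - Pe - GW = 8 - 5 - 2 = 1 mm/day
NIR = 1 * 16 = 16 mm

16.0000 mm


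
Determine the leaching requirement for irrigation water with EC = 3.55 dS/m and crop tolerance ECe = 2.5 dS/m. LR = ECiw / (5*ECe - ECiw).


LR = ECiw / (5*ECe - ECiw)
LR = 3.55 / (5*2.5 - 3.55)
LR = 3.55 / 8.9500

0.3966


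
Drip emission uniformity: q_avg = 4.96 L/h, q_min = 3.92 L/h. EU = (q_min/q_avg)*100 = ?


EU = (q_min/q_avg)*100 = (3.92/4.96)*100 = 79.0323%

79.0323 %


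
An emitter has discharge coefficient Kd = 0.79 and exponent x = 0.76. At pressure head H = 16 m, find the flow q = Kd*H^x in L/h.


q = Kd * H^x = 0.79 * 16^0.76 = 0.79 * 8.224911

6.4977 L/h


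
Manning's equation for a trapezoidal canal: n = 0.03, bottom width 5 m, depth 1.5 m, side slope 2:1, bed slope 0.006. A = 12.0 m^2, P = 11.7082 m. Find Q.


R = A/P = 12.0/11.7082 = 1.024923
Q = (1/0.03) * 12.0 * 1.024923^(2/3) * 0.006^0.5

31.4966 m^3/s


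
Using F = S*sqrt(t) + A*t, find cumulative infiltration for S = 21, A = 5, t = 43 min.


F = S*sqrt(t) + A*t
F = 21*sqrt(43) + 5*43
F = 21*6.557439 + 215

352.7062 mm


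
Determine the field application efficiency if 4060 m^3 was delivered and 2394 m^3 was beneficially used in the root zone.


Ea = V_root / V_field * 100 = 2394 / 4060 * 100 = 58.9655%

58.9655 %


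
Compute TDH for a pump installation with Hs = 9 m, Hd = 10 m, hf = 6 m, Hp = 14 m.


TDH = Hs + Hd + hf + Hp = 9 + 10 + 6 + 14 = 39

39 m


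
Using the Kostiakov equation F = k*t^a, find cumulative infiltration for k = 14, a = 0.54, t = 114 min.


F = k * t^a = 14 * 114^0.54
F = 14 * 12.904127

180.6578 mm


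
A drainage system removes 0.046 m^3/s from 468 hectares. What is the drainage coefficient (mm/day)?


DC = Q * 86400 / (A * 10000) * 1000
DC = 0.046 * 86400 / (468 * 10000) * 1000
DC = 3974400.0000 / 4680000

0.8492 mm/day


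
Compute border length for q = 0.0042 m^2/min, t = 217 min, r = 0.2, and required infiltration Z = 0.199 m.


L = q*t/((1+r)*Z)
L = 0.0042*217/((1+0.2)*0.199)
L = 0.9114/0.2388

3.8166 m


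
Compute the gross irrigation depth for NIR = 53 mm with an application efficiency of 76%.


Ea = 76% = 0.76
GID = NIR / Ea = 53 / 0.76 = 69.7368 mm

69.7368 mm


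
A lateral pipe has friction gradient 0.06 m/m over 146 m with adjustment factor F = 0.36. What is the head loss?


hf = J * L * F = 0.06 * 146 * 0.36 = 3.1536 m

3.1536 m


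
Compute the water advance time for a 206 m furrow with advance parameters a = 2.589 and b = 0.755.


t = (L/a)^(1/b)
t = (206/2.589)^(1/0.755)
t = 79.567401^(1/0.755)

329.2532 min


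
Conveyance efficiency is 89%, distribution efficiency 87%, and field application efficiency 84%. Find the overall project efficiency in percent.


Ec = 0.89, Eb = 0.87, Ea = 0.84
E = 0.89 * 0.87 * 0.84 * 100 = 65.0412%

65.0412 %


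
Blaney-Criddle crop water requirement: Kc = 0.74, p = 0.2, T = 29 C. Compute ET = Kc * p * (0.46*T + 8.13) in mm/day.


ET = Kc * p * (0.46*T + 8.13)
ET = 0.74 * 0.2 * (0.46*29 + 8.13)
ET = 0.74 * 0.2 * 21.4700

3.1776 mm/day


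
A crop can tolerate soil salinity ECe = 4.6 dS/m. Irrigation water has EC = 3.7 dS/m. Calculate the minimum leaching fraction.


LR = ECiw / (5*ECe - ECiw)
LR = 3.7 / (5*4.6 - 3.7)
LR = 3.7 / 19.3000

0.1917


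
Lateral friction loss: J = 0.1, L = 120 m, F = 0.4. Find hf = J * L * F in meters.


hf = J * L * F = 0.1 * 120 * 0.4 = 4.8000 m

4.8000 m


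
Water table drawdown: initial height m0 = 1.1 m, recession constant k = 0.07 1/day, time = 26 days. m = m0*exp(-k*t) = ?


m = m0 * exp(-k*t)
m = 1.1 * exp(-0.07 * 26)
m = 1.1 * exp(-1.8200)

0.1782 m


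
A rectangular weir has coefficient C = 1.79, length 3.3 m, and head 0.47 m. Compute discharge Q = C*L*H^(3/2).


Q = C * L * H^(3/2) = 1.79 * 3.3 * 0.47^1.5 = 1.79 * 3.3 * 0.322216

1.9033 m^3/s


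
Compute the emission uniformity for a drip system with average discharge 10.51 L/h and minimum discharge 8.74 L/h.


EU = (q_min/q_avg)*100 = (8.74/10.51)*100 = 83.1589%

83.1589 %
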